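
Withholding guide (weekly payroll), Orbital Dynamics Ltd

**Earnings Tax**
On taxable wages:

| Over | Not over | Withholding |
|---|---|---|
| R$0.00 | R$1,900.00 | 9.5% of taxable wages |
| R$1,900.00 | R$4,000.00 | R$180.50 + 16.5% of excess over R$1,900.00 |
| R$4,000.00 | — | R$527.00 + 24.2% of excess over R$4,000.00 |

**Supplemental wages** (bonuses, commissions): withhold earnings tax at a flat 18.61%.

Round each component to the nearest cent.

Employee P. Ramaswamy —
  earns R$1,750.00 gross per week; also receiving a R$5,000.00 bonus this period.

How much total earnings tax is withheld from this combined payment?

R$1,096.75

Earnings Tax: taxable = R$1,750.00
  9.5% × R$1,750.00 = R$166.25
Supplemental (18.61% flat on bonus): 18.61% × R$5,000.00 = R$930.50
Total earnings tax: R$166.25 + R$930.50 = R$1,096.75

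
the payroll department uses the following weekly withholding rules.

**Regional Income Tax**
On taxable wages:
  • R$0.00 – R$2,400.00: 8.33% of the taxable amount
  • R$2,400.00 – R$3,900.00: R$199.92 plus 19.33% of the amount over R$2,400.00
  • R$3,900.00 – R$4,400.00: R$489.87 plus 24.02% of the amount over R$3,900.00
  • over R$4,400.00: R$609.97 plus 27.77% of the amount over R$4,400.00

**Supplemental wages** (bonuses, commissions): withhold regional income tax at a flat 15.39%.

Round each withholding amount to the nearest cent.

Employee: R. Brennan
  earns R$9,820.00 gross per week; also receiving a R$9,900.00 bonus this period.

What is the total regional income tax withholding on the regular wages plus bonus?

R$3,638.71

Regional Income Tax: taxable = R$9,820.00
  R$609.97 + 27.77% × (R$9,820.00 − R$4,400.00) = R$609.97 + 27.77% × R$5,420.00 = R$2,115.10
Supplemental (15.39% flat on bonus): 15.39% × R$9,900.00 = R$1,523.61
Total regional income tax: R$2,115.10 + R$1,523.61 = R$3,638.71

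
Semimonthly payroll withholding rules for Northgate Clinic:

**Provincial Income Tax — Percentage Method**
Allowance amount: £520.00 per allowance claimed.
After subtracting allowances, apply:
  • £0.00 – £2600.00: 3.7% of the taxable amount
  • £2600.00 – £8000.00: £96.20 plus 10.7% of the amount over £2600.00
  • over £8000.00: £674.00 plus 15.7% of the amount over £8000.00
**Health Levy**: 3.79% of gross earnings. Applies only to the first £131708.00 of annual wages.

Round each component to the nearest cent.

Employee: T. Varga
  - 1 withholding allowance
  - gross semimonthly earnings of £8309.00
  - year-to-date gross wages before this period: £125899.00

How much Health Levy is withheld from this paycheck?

Health Levy: cap £131708.00 − YTD £125899.00 = £5809.00 subject; 3.79% × £5809.00 = £220.16

£220.16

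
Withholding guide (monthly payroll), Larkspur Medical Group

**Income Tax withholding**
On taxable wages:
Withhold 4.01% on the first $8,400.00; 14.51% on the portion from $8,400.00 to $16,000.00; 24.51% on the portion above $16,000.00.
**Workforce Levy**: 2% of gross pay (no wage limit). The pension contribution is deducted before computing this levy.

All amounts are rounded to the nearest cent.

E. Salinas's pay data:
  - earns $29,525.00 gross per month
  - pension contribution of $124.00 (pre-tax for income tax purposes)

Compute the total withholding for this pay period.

Income Tax: taxable = $29,525.00 − $124.00 = $29,401.00
  $1,439.60 + 24.51% × ($29,401.00 − $16,000.00) = $1,439.60 + 24.51% × $13,401.00 = $4,724.19
Workforce Levy: 2% × $29,401.00 = $588.02
Total: $4,724.19 + $588.02 = $5,312.21

$5,312.21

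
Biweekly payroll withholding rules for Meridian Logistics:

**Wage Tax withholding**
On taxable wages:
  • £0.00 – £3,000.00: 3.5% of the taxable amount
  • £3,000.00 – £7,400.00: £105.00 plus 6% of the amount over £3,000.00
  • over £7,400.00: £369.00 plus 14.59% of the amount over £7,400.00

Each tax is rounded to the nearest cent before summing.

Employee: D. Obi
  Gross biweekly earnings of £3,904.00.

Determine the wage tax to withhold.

£159.24

Wage Tax: taxable = £3,904.00
  £105.00 + 6% × (£3,904.00 − £3,000.00) = £105.00 + 6% × £904.00 = £159.24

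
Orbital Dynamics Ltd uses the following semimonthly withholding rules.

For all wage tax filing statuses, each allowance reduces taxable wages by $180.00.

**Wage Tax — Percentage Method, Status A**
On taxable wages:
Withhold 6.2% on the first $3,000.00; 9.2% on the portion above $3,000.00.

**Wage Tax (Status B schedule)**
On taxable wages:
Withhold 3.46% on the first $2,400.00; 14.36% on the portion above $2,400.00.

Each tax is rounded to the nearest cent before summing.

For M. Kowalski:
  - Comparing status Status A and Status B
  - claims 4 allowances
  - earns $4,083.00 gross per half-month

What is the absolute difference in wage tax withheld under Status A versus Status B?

$1.93

Wage Tax (Status A): taxable = $4,083.00 − 4×$180.00 = $3,363.00
  $186.00 + 9.2% × ($3,363.00 − $3,000.00) = $186.00 + 9.2% × $363.00 = $219.40
Wage Tax (Status B): taxable = $4,083.00 − 4×$180.00 = $3,363.00
  $83.04 + 14.36% × ($3,363.00 − $2,400.00) = $83.04 + 14.36% × $963.00 = $221.33
Difference: |$219.40 − $221.33| = $1.93 (higher under Status B)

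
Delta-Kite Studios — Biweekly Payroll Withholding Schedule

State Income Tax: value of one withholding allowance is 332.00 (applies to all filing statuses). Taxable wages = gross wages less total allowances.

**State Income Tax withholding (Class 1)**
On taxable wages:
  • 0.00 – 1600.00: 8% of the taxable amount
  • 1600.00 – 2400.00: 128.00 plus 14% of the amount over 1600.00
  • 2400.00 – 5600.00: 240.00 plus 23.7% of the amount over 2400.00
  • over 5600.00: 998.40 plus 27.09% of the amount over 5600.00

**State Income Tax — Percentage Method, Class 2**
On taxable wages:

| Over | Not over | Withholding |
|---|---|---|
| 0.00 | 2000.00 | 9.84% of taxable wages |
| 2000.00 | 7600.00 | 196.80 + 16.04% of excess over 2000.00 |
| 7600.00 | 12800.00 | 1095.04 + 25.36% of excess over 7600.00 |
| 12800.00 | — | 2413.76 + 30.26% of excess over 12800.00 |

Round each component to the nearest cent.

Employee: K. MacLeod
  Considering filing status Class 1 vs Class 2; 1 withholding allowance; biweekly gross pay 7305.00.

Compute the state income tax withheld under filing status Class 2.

994.47

State Income Tax (Class 2): taxable = 7305.00 − 1×332.00 = 6973.00
  196.80 + 16.04% × (6973.00 − 2000.00) = 196.80 + 16.04% × 4973.00 = 994.47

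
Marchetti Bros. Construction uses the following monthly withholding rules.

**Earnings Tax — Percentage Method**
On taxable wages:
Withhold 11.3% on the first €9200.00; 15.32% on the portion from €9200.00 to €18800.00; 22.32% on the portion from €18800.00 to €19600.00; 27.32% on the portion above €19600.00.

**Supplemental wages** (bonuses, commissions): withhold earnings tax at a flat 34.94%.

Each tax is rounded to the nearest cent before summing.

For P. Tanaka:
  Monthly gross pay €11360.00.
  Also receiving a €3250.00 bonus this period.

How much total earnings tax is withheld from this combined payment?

€2506.06

Earnings Tax: taxable = €11360.00
  €1039.60 + 15.32% × (€11360.00 − €9200.00) = €1039.60 + 15.32% × €2160.00 = €1370.51
Supplemental (34.94% flat on bonus): 34.94% × €3250.00 = €1135.55
Total earnings tax: €1370.51 + €1135.55 = €2506.06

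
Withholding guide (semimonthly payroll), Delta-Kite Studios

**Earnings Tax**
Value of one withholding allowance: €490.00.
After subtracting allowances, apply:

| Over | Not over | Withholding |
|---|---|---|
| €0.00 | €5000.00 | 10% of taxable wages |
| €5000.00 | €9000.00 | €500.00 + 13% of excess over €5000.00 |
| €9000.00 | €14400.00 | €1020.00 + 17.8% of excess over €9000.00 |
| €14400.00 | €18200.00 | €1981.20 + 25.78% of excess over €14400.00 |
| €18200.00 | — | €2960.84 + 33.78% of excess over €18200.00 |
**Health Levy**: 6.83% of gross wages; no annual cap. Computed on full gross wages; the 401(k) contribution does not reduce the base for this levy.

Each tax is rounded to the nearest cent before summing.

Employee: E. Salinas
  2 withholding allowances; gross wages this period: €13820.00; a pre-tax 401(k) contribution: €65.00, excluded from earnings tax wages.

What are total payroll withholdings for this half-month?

Earnings Tax: taxable = €13820.00 − €65.00 − 2×€490.00 = €12775.00
  €1020.00 + 17.8% × (€12775.00 − €9000.00) = €1020.00 + 17.8% × €3775.00 = €1691.95
Health Levy: 6.83% × €13820.00 = €943.91
Total: €1691.95 + €943.91 = €2635.86

€2635.86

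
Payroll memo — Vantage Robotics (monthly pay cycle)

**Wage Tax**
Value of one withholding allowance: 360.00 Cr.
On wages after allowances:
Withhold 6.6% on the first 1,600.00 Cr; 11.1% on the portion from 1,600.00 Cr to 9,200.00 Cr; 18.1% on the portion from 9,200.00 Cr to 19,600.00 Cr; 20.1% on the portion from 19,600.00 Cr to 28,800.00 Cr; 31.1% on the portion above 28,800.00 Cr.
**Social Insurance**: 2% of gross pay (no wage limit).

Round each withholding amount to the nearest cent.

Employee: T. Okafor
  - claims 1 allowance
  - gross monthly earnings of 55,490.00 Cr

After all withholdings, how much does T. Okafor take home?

41,510.77 Cr

Wage Tax: taxable = 55,490.00 Cr − 1×360.00 Cr = 55,130.00 Cr
  4,680.80 Cr + 31.1% × (55,130.00 Cr − 28,800.00 Cr) = 4,680.80 Cr + 31.1% × 26,330.00 Cr = 12,869.43 Cr
Social Insurance: 2% × 55,490.00 Cr = 1,109.80 Cr
Total withheld: 12,869.43 Cr + 1,109.80 Cr = 13,979.23 Cr
Net pay: 55,490.00 Cr − 13,979.23 Cr = 41,510.77 Cr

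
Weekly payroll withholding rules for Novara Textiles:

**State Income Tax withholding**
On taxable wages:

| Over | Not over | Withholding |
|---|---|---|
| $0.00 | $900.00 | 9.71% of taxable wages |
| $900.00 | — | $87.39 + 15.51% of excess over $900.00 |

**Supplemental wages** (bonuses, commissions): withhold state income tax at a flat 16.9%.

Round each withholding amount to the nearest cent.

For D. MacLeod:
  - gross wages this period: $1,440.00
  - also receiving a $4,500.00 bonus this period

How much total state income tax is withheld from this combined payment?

$931.64

State Income Tax: taxable = $1,440.00
  $87.39 + 15.51% × ($1,440.00 − $900.00) = $87.39 + 15.51% × $540.00 = $171.14
Supplemental (16.9% flat on bonus): 16.9% × $4,500.00 = $760.50
Total state income tax: $171.14 + $760.50 = $931.64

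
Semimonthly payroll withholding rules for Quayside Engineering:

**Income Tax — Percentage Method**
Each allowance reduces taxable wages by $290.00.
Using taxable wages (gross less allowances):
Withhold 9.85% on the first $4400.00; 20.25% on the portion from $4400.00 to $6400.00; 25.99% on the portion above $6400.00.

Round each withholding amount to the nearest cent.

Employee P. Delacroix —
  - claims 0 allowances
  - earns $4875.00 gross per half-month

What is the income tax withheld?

Income Tax: taxable = $4875.00
  $433.40 + 20.25% × ($4875.00 − $4400.00) = $433.40 + 20.25% × $475.00 = $529.59

$529.59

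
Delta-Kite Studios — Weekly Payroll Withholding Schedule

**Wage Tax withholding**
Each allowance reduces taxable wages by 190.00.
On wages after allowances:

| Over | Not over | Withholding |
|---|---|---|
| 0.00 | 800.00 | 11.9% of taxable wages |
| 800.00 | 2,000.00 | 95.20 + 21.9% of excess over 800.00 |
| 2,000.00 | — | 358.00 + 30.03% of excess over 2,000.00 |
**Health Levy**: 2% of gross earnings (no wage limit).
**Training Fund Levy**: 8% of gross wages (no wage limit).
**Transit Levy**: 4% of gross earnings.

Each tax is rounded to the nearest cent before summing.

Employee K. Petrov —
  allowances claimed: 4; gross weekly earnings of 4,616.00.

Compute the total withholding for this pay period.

Wage Tax: taxable = 4,616.00 − 4×190.00 = 3,856.00
  358.00 + 30.03% × (3,856.00 − 2,000.00) = 358.00 + 30.03% × 1,856.00 = 915.36
Health Levy: 2% × 4,616.00 = 92.32
Training Fund Levy: 8% × 4,616.00 = 369.28
Transit Levy: 4% × 4,616.00 = 184.64
Total: 915.36 + 92.32 + 369.28 + 184.64 = 1,561.60

1,561.60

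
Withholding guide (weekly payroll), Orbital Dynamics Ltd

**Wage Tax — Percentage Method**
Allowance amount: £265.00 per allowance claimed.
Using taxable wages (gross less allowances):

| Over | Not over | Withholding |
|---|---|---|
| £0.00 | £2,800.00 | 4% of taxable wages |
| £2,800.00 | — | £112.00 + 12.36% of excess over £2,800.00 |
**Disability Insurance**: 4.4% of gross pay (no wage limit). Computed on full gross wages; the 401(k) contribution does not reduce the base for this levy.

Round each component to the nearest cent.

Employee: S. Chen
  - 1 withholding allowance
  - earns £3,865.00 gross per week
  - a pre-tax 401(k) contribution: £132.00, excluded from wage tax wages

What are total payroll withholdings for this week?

Wage Tax: taxable = £3,865.00 − £132.00 − 1×£265.00 = £3,468.00
  £112.00 + 12.36% × (£3,468.00 − £2,800.00) = £112.00 + 12.36% × £668.00 = £194.56
Disability Insurance: 4.4% × £3,865.00 = £170.06
Total: £194.56 + £170.06 = £364.62

£364.62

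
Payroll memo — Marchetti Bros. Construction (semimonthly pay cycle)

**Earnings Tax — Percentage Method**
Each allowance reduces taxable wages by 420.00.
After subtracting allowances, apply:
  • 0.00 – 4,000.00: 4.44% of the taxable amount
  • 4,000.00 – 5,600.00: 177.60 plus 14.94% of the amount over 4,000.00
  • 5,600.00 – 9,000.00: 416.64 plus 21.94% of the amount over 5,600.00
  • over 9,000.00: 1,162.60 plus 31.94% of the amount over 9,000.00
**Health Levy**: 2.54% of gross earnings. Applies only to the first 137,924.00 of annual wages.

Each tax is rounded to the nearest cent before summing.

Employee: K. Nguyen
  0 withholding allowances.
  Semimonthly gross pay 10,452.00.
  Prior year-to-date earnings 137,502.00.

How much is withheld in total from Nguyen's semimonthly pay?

Earnings Tax: taxable = 10,452.00
  1,162.60 + 31.94% × (10,452.00 − 9,000.00) = 1,162.60 + 31.94% × 1,452.00 = 1,626.37
Health Levy: cap 137,924.00 − YTD 137,502.00 = 422.00 subject; 2.54% × 422.00 = 10.72
Total: 1,626.37 + 10.72 = 1,637.09

1,637.09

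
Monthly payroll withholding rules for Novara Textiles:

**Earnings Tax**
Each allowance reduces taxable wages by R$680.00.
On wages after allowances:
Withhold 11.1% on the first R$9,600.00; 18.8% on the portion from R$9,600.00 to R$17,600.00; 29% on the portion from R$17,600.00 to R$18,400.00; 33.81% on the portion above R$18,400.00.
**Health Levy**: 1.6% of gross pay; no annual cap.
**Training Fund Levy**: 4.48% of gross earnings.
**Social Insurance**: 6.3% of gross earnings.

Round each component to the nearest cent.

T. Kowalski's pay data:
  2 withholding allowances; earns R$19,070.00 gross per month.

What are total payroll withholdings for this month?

R$4,962.37

Earnings Tax: taxable = R$19,070.00 − 2×R$680.00 = R$17,710.00
  R$2,569.60 + 29% × (R$17,710.00 − R$17,600.00) = R$2,569.60 + 29% × R$110.00 = R$2,601.50
Health Levy: 1.6% × R$19,070.00 = R$305.12
Training Fund Levy: 4.48% × R$19,070.00 = R$854.34
Social Insurance: 6.3% × R$19,070.00 = R$1,201.41
Total: R$2,601.50 + R$305.12 + R$854.34 + R$1,201.41 = R$4,962.37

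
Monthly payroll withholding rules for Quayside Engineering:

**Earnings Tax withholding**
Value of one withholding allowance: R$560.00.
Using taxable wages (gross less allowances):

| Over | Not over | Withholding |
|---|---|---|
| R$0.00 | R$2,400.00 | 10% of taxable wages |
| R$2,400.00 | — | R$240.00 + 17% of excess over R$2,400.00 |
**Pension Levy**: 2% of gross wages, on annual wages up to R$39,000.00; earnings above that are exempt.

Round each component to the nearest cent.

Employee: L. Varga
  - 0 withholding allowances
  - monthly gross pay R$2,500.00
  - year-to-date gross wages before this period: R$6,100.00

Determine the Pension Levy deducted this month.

Pension Levy: 2% × R$2,500.00 = R$50.00

R$50.00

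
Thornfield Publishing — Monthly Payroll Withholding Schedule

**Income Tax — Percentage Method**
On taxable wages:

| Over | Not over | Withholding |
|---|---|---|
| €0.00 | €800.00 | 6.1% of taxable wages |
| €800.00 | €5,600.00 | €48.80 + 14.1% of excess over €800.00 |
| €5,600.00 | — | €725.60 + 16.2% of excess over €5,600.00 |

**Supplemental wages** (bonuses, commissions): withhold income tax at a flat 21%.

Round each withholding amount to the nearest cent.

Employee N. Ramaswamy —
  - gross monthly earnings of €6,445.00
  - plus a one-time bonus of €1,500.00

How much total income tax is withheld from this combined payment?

Income Tax: taxable = €6,445.00
  €725.60 + 16.2% × (€6,445.00 − €5,600.00) = €725.60 + 16.2% × €845.00 = €862.49
Supplemental (21% flat on bonus): 21% × €1,500.00 = €315.00
Total income tax: €862.49 + €315.00 = €1,177.49

€1,177.49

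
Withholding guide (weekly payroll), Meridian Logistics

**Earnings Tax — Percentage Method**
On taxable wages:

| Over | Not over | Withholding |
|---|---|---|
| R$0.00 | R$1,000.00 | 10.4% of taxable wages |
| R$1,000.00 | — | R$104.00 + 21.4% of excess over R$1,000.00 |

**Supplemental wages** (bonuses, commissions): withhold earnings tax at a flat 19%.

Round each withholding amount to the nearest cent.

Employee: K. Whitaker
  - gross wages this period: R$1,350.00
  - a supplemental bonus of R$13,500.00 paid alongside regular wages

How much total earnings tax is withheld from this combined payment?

R$2,743.90

Earnings Tax: taxable = R$1,350.00
  R$104.00 + 21.4% × (R$1,350.00 − R$1,000.00) = R$104.00 + 21.4% × R$350.00 = R$178.90
Supplemental (19% flat on bonus): 19% × R$13,500.00 = R$2,565.00
Total earnings tax: R$178.90 + R$2,565.00 = R$2,743.90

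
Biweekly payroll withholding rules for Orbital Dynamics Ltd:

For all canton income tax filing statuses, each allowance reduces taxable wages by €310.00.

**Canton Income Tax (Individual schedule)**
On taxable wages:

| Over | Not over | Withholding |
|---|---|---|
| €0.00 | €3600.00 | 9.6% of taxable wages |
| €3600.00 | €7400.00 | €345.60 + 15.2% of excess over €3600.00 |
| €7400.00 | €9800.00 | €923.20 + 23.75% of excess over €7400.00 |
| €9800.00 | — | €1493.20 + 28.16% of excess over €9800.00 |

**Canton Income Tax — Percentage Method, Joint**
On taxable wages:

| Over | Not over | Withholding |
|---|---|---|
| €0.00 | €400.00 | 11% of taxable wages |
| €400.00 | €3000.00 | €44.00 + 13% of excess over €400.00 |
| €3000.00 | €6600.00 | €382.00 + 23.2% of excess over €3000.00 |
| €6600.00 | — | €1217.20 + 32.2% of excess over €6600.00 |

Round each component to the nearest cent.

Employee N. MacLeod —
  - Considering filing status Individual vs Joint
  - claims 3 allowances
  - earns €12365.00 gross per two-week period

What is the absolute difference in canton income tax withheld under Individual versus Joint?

Canton Income Tax (Individual): taxable = €12365.00 − 3×€310.00 = €11435.00
  €1493.20 + 28.16% × (€11435.00 − €9800.00) = €1493.20 + 28.16% × €1635.00 = €1953.62
Canton Income Tax (Joint): taxable = €12365.00 − 3×€310.00 = €11435.00
  €1217.20 + 32.2% × (€11435.00 − €6600.00) = €1217.20 + 32.2% × €4835.00 = €2774.07
Difference: |€1953.62 − €2774.07| = €820.45 (higher under Joint)

€820.45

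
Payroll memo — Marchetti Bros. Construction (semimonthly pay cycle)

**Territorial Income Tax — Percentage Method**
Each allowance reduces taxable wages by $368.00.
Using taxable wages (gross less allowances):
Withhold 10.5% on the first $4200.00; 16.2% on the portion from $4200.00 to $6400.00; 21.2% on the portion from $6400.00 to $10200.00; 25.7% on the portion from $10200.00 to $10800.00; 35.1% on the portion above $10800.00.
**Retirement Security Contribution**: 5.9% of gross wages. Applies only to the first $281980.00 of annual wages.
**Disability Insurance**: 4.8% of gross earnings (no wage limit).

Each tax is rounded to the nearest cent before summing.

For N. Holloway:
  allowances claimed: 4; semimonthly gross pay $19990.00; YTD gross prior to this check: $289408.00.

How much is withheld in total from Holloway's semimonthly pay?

$5425.74

Territorial Income Tax: taxable = $19990.00 − 4×$368.00 = $18518.00
  $1757.20 + 35.1% × ($18518.00 − $10800.00) = $1757.20 + 35.1% × $7718.00 = $4466.22
Retirement Security Contribution: YTD $289408.00 ≥ cap $281980.00 → $0.00
Disability Insurance: 4.8% × $19990.00 = $959.52
Total: $4466.22 + $0.00 + $959.52 = $5425.74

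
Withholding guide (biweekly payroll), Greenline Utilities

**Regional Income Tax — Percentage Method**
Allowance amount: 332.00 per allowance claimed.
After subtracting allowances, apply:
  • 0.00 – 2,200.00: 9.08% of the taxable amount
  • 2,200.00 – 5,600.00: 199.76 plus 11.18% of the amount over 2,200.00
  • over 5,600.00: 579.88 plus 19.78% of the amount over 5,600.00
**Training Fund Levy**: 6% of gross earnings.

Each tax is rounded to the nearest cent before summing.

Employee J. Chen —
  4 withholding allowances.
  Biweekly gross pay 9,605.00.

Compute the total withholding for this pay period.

1,685.69

Regional Income Tax: taxable = 9,605.00 − 4×332.00 = 8,277.00
  579.88 + 19.78% × (8,277.00 − 5,600.00) = 579.88 + 19.78% × 2,677.00 = 1,109.39
Training Fund Levy: 6% × 9,605.00 = 576.30
Total: 1,109.39 + 576.30 = 1,685.69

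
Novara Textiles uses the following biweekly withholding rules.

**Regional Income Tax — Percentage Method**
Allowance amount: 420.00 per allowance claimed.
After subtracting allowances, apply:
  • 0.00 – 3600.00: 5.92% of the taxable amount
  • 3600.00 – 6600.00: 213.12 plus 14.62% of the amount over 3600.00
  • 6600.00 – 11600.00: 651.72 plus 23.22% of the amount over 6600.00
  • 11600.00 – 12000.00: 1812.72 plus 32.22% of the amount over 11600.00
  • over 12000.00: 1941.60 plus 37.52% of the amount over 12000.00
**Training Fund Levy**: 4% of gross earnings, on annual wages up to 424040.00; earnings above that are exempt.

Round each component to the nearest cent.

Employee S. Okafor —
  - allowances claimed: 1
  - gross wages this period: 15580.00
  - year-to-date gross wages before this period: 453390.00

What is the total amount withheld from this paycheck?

Regional Income Tax: taxable = 15580.00 − 1×420.00 = 15160.00
  1941.60 + 37.52% × (15160.00 − 12000.00) = 1941.60 + 37.52% × 3160.00 = 3127.23
Training Fund Levy: YTD 453390.00 ≥ cap 424040.00 → 0.00
Total: 3127.23 + 0.00 = 3127.23

3127.23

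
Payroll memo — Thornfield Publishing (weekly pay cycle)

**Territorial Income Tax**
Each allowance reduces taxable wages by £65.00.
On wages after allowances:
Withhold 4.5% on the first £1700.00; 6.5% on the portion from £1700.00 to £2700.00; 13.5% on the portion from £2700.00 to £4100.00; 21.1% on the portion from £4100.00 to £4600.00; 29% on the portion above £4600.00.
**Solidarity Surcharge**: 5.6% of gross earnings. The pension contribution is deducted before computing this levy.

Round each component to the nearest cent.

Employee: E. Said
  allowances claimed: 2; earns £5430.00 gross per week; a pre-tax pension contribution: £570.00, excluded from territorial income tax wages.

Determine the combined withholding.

£745.86

Territorial Income Tax: taxable = £5430.00 − £570.00 − 2×£65.00 = £4730.00
  £436.00 + 29% × (£4730.00 − £4600.00) = £436.00 + 29% × £130.00 = £473.70
Solidarity Surcharge: 5.6% × £4860.00 = £272.16
Total: £473.70 + £272.16 = £745.86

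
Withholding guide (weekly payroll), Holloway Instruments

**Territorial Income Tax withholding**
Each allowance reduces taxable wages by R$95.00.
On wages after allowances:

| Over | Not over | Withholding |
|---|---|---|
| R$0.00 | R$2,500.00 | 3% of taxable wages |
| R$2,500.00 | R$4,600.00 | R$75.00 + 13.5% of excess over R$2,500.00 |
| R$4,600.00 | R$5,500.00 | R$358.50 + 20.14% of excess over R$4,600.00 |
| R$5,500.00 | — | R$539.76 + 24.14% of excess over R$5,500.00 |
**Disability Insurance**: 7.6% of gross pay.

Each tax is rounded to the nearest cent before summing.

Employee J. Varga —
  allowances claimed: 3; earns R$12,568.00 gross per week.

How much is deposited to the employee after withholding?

R$9,435.65

Territorial Income Tax: taxable = R$12,568.00 − 3×R$95.00 = R$12,283.00
  R$539.76 + 24.14% × (R$12,283.00 − R$5,500.00) = R$539.76 + 24.14% × R$6,783.00 = R$2,177.18
Disability Insurance: 7.6% × R$12,568.00 = R$955.17
Total withheld: R$2,177.18 + R$955.17 = R$3,132.35
Net pay: R$12,568.00 − R$3,132.35 = R$9,435.65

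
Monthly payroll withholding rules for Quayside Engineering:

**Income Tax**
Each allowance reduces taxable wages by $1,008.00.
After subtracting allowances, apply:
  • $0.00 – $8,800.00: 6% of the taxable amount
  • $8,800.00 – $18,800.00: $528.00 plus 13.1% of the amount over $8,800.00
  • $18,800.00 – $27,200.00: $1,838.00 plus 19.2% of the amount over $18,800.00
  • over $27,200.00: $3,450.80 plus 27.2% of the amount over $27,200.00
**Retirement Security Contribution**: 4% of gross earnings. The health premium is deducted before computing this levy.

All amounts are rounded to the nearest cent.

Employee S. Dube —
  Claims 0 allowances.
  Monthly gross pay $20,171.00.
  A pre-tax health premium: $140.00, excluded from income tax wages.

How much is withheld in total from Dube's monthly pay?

$2,875.59

Income Tax: taxable = $20,171.00 − $140.00 = $20,031.00
  $1,838.00 + 19.2% × ($20,031.00 − $18,800.00) = $1,838.00 + 19.2% × $1,231.00 = $2,074.35
Retirement Security Contribution: 4% × $20,031.00 = $801.24
Total: $2,074.35 + $801.24 = $2,875.59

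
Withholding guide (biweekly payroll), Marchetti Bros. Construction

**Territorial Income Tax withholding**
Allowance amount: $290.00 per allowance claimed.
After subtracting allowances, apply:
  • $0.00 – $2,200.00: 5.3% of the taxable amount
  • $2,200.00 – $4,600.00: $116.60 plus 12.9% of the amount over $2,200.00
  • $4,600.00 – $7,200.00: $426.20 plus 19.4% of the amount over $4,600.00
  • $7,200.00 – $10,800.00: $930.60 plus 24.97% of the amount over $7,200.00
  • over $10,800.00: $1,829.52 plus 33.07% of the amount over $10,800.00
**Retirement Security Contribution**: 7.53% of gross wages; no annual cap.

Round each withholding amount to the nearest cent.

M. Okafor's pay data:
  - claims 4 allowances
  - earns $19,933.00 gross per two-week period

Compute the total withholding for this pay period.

Territorial Income Tax: taxable = $19,933.00 − 4×$290.00 = $18,773.00
  $1,829.52 + 33.07% × ($18,773.00 − $10,800.00) = $1,829.52 + 33.07% × $7,973.00 = $4,466.19
Retirement Security Contribution: 7.53% × $19,933.00 = $1,500.95
Total: $4,466.19 + $1,500.95 = $5,967.14

$5,967.14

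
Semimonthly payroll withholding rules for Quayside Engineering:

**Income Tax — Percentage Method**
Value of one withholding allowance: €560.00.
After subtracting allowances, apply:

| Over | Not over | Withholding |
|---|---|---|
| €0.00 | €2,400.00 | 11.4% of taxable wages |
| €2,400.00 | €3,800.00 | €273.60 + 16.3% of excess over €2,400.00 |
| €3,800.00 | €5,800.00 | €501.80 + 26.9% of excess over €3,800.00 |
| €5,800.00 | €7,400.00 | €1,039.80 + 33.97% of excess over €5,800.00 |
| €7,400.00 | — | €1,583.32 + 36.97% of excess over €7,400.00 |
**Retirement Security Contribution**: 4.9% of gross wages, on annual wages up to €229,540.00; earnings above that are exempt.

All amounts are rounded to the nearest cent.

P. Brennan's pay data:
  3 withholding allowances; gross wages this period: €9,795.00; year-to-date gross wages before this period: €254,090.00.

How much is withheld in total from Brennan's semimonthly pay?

€1,847.66

Income Tax: taxable = €9,795.00 − 3×€560.00 = €8,115.00
  €1,583.32 + 36.97% × (€8,115.00 − €7,400.00) = €1,583.32 + 36.97% × €715.00 = €1,847.66
Retirement Security Contribution: YTD €254,090.00 ≥ cap €229,540.00 → €0.00
Total: €1,847.66 + €0.00 = €1,847.66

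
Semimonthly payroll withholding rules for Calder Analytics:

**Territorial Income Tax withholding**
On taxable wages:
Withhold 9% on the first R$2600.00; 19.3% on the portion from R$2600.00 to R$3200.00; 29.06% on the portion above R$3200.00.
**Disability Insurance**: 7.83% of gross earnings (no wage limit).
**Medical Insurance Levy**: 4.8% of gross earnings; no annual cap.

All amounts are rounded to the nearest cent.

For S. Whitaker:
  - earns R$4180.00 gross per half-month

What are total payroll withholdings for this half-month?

R$1162.52

Territorial Income Tax: taxable = R$4180.00
  R$349.80 + 29.06% × (R$4180.00 − R$3200.00) = R$349.80 + 29.06% × R$980.00 = R$634.59
Disability Insurance: 7.83% × R$4180.00 = R$327.29
Medical Insurance Levy: 4.8% × R$4180.00 = R$200.64
Total: R$634.59 + R$327.29 + R$200.64 = R$1162.52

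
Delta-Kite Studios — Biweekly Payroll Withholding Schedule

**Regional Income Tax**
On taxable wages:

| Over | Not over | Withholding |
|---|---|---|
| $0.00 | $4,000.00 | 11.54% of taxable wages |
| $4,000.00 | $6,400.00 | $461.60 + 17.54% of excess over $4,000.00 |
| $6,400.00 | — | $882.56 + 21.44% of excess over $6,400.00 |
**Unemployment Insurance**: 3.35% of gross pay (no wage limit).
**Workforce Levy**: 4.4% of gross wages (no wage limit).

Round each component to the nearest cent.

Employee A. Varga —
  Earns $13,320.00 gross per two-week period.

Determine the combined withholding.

Regional Income Tax: taxable = $13,320.00
  $882.56 + 21.44% × ($13,320.00 − $6,400.00) = $882.56 + 21.44% × $6,920.00 = $2,366.21
Unemployment Insurance: 3.35% × $13,320.00 = $446.22
Workforce Levy: 4.4% × $13,320.00 = $586.08
Total: $2,366.21 + $446.22 + $586.08 = $3,398.51

$3,398.51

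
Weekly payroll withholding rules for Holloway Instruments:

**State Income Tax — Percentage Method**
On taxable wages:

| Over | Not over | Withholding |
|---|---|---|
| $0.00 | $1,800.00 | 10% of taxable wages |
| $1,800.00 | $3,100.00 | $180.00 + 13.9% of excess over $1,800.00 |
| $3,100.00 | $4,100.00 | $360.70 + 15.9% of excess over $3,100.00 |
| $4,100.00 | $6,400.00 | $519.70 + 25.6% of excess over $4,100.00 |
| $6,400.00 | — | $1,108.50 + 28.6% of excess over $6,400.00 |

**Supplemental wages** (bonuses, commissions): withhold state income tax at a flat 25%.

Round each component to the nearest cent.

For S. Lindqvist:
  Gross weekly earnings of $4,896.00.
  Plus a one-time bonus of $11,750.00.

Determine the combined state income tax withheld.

$3,660.98

State Income Tax: taxable = $4,896.00
  $519.70 + 25.6% × ($4,896.00 − $4,100.00) = $519.70 + 25.6% × $796.00 = $723.48
Supplemental (25% flat on bonus): 25% × $11,750.00 = $2,937.50
Total state income tax: $723.48 + $2,937.50 = $3,660.98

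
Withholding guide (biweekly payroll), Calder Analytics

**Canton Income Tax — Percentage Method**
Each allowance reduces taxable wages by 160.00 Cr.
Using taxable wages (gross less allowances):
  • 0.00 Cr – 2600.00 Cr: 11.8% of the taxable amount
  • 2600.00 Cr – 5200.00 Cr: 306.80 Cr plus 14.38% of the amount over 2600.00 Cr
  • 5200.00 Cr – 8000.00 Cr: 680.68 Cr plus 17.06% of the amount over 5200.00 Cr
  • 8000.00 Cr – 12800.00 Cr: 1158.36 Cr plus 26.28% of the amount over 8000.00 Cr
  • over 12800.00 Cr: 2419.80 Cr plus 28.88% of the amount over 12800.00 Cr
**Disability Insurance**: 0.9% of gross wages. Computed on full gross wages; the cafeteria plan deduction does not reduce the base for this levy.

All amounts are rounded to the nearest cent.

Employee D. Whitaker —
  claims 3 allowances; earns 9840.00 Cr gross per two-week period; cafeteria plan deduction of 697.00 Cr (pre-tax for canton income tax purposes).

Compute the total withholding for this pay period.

1421.16 Cr

Canton Income Tax: taxable = 9840.00 Cr − 697.00 Cr − 3×160.00 Cr = 8663.00 Cr
  1158.36 Cr + 26.28% × (8663.00 Cr − 8000.00 Cr) = 1158.36 Cr + 26.28% × 663.00 Cr = 1332.60 Cr
Disability Insurance: 0.9% × 9840.00 Cr = 88.56 Cr
Total: 1332.60 Cr + 88.56 Cr = 1421.16 Cr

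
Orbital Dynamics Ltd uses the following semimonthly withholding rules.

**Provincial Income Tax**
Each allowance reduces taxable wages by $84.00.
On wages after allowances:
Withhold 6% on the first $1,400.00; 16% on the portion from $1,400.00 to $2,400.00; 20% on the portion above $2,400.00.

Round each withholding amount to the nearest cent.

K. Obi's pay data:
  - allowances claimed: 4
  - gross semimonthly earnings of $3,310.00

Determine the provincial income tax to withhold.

Provincial Income Tax: taxable = $3,310.00 − 4×$84.00 = $2,974.00
  $244.00 + 20% × ($2,974.00 − $2,400.00) = $244.00 + 20% × $574.00 = $358.80

$358.80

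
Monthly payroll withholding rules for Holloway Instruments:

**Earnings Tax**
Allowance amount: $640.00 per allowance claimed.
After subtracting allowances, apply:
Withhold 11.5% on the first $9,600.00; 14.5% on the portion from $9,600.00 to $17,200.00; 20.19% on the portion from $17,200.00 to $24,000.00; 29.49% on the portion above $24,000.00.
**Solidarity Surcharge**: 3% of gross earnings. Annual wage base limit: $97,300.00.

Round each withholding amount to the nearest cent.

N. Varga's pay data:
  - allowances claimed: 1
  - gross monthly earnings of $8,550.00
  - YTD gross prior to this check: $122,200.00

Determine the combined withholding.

Earnings Tax: taxable = $8,550.00 − 1×$640.00 = $7,910.00
  11.5% × $7,910.00 = $909.65
Solidarity Surcharge: YTD $122,200.00 ≥ cap $97,300.00 → $0.00
Total: $909.65 + $0.00 = $909.65

$909.65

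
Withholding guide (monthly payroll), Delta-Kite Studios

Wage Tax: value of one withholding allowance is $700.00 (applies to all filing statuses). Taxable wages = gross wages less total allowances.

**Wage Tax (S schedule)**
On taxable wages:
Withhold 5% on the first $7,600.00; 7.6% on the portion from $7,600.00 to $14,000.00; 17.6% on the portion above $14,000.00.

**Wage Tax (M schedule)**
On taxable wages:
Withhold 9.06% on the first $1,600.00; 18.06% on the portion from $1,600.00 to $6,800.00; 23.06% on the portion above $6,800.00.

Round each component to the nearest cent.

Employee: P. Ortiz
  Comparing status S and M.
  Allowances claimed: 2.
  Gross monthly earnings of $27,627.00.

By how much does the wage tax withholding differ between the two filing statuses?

Wage Tax (S): taxable = $27,627.00 − 2×$700.00 = $26,227.00
  $866.40 + 17.6% × ($26,227.00 − $14,000.00) = $866.40 + 17.6% × $12,227.00 = $3,018.35
Wage Tax (M): taxable = $27,627.00 − 2×$700.00 = $26,227.00
  $1,084.08 + 23.06% × ($26,227.00 − $6,800.00) = $1,084.08 + 23.06% × $19,427.00 = $5,563.95
Difference: |$3,018.35 − $5,563.95| = $2,545.60 (higher under M)

$2,545.60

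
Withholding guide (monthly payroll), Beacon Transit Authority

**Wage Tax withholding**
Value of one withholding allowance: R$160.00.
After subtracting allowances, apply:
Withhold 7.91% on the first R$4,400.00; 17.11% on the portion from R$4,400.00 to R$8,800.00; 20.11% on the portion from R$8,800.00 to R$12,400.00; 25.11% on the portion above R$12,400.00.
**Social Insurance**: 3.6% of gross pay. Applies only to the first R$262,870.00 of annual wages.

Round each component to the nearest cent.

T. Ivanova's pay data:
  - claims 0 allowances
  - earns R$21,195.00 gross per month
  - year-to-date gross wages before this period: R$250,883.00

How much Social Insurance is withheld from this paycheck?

Social Insurance: cap R$262,870.00 − YTD R$250,883.00 = R$11,987.00 subject; 3.6% × R$11,987.00 = R$431.53

R$431.53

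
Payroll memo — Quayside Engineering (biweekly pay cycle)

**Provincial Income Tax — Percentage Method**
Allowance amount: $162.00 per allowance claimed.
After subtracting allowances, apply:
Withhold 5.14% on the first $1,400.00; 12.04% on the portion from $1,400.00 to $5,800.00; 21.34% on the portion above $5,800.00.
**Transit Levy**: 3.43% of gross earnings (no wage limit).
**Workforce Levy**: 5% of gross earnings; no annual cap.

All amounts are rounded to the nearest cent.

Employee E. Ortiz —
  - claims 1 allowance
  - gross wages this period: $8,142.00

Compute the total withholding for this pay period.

$1,753.30

Provincial Income Tax: taxable = $8,142.00 − 1×$162.00 = $7,980.00
  $601.72 + 21.34% × ($7,980.00 − $5,800.00) = $601.72 + 21.34% × $2,180.00 = $1,066.93
Transit Levy: 3.43% × $8,142.00 = $279.27
Workforce Levy: 5% × $8,142.00 = $407.10
Total: $1,066.93 + $279.27 + $407.10 = $1,753.30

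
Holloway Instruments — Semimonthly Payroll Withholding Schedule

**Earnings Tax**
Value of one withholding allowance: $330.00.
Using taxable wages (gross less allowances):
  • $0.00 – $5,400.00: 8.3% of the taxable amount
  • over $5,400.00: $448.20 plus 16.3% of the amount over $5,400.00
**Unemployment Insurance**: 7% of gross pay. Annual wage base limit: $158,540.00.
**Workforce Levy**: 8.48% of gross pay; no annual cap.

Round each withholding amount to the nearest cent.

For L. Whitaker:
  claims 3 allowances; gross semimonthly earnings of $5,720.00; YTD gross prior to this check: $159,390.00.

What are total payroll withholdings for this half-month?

$877.65

Earnings Tax: taxable = $5,720.00 − 3×$330.00 = $4,730.00
  8.3% × $4,730.00 = $392.59
Unemployment Insurance: YTD $159,390.00 ≥ cap $158,540.00 → $0.00
Workforce Levy: 8.48% × $5,720.00 = $485.06
Total: $392.59 + $0.00 + $485.06 = $877.65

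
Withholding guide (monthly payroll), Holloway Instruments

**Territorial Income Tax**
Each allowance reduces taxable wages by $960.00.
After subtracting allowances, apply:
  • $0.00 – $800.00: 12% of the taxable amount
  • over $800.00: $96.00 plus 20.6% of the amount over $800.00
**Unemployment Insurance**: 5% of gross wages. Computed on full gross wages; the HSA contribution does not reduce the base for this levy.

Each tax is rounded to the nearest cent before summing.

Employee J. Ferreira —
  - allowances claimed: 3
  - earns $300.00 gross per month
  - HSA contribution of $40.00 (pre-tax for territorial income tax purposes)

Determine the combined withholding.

$15.00

Territorial Income Tax: taxable = $300.00 − $40.00 − 3×$960.00 = $-2,620.00
  Taxable ≤ 0 → $0.00
Unemployment Insurance: 5% × $300.00 = $15.00
Total: $0.00 + $15.00 = $15.00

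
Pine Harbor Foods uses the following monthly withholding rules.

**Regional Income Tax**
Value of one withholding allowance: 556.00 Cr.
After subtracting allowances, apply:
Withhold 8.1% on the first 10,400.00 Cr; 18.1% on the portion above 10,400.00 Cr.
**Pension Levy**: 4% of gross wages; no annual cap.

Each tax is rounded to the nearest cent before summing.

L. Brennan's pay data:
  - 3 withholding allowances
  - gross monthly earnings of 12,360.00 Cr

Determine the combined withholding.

Regional Income Tax: taxable = 12,360.00 Cr − 3×556.00 Cr = 10,692.00 Cr
  842.40 Cr + 18.1% × (10,692.00 Cr − 10,400.00 Cr) = 842.40 Cr + 18.1% × 292.00 Cr = 895.25 Cr
Pension Levy: 4% × 12,360.00 Cr = 494.40 Cr
Total: 895.25 Cr + 494.40 Cr = 1,389.65 Cr

1,389.65 Cr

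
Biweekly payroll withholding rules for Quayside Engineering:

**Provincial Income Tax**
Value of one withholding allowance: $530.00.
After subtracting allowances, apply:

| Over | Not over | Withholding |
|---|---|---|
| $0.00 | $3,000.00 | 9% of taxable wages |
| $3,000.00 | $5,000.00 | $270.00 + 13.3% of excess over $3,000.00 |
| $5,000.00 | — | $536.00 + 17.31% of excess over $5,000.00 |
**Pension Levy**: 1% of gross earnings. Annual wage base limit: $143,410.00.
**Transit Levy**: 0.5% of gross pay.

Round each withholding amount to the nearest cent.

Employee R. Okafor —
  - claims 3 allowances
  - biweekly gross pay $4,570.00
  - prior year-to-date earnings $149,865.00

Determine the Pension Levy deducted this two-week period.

$0.00

Pension Levy: YTD $149,865.00 ≥ cap $143,410.00 → $0.00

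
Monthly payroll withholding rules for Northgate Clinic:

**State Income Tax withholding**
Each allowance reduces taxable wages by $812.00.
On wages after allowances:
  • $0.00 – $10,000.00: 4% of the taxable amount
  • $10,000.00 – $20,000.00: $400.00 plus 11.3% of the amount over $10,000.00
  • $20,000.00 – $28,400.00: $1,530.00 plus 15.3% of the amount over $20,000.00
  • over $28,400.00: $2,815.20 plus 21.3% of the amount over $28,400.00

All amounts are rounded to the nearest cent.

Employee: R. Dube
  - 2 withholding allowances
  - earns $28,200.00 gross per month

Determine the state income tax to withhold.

State Income Tax: taxable = $28,200.00 − 2×$812.00 = $26,576.00
  $1,530.00 + 15.3% × ($26,576.00 − $20,000.00) = $1,530.00 + 15.3% × $6,576.00 = $2,536.13

$2,536.13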